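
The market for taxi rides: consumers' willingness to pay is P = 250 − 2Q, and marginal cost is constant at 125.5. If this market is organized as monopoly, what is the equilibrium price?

P = 187.75

The monopolist equates marginal revenue to marginal cost: 250 − 4Q = 125.5, so Q = 31.125. From demand, P = 187.75.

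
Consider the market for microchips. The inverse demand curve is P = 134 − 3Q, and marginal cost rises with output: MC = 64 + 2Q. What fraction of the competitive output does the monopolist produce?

The monopolist equates marginal revenue to marginal cost: 134 − 6Q = 64 + 2Q, so Q = 8.75. From demand, P = 107.75.
Competitive equilibrium sets price equal to marginal cost: 134 − 3Q = 64 + 2Q, so Q = 14 and P = 92.
Ratio Q_m/Q_c = 8.75/14 = 0.625.

Q_m/Q_c = 0.625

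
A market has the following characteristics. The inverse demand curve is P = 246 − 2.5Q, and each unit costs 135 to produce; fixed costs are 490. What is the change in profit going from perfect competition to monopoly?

π rises by 1232.1

Perfect competition: P = MC = 135, so 246 − 2.5Q = 135 and Q = 44.4.
Profit = (135 − 135)·44.4 − 490 = −490.
A monopolist chooses Q where MR = MC. MR = 246 − 5Q; setting this equal to 135 gives Q = 22.2 and P = 190.5.
Profit = (190.5 − 135)·22.2 − 490 = 742.1.
Change in profit: 742.1 − −490 = 1232.1.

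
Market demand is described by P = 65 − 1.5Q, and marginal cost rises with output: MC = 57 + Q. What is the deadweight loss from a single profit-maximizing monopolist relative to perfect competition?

DWL = 1.8

Under competition P = MC: 65 − 1.5Q = 57 + Q ⇒ Q = 3.2, P = 60.2.
The monopolist equates marginal revenue to marginal cost: 65 − 3Q = 57 + Q, so Q = 2. From demand, P = 62.
CS = ½·(65 − 60.2)·3.2 = 7.68; PS = (60.2·3.2 − 57·3.2 − ½·1·3.2²) = 5.12; TS = 12.8.
CS = ½·(65 − 62)·2 = 3; PS = (62·2 − 57·2 − ½·1·2²) = 8; TS = 11.
DWL = 12.8 − 11 = 1.8.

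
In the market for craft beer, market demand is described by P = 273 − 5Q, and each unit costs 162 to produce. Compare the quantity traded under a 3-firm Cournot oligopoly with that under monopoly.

In a 3-firm Cournot equilibrium, symmetry and the first-order condition give q = (273 − 162)/(20) = 5.55. So Q = 16.65 and P = 189.75.
Monopoly sets MR = MC: 273 − 10Q = 162 ⇒ Q = 11.1, P = 273 − 5·11.1 = 217.5.

Cournot: Q = 16.65; Monopoly: Q = 11.1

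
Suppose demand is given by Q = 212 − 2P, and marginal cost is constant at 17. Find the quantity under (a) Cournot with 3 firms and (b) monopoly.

Inverting demand: P = 106 − 0.5Q.
Cournot with 3 identical firms: the symmetric best-response condition is 106 − 2q = 17. Each firm produces q = 44.5, total output Q = 133.5, price P = 39.25.
Monopoly sets MR = MC: 106 − Q = 17 ⇒ Q = 89, P = 106 − 0.5·89 = 61.5.

Cournot: Q = 133.5; Monopoly: Q = 89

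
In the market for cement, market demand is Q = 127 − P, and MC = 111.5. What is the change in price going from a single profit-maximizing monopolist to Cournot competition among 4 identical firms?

Inverting demand: P = 127 − Q.
Monopoly sets MR = MC: 127 − 2Q = 111.5 ⇒ Q = 7.75, P = 127 − 7.75 = 119.25.
With 4 symmetric Cournot firms, each firm's FOC gives 127 − 5q = 111.5, so q = 3.1, Q = 4·3.1 = 12.4, and P = 114.6.
Change in price: 114.6 − 119.25 = −4.65.

Price falls by 4.65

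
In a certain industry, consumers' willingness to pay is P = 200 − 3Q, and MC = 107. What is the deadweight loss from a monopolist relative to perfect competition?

Under competition P = MC = 107, so Q = (200 − 107)/3 = 31.
Monopoly sets MR = MC: 200 − 6Q = 107 ⇒ Q = 15.5, P = 200 − 3·15.5 = 153.5.
DWL is the triangle between Q = 15.5 and Q = 31: ½·(31 − 15.5)·(153.5 − 107) = 360.375.

DWL = 360.375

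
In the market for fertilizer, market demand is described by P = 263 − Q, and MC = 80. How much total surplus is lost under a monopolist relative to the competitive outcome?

Perfect competition: P = MC = 80, so 263 − Q = 80 and Q = 183.
Monopoly sets MR = MC: 263 − 2Q = 80 ⇒ Q = 91.5, P = 263 − 91.5 = 171.5.
DWL is the triangle between Q = 91.5 and Q = 183: ½·(183 − 91.5)·(171.5 − 80) = 4186.125.

DWL = 4186.125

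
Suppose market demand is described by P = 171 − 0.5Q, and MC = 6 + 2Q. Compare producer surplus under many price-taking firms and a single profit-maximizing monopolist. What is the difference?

Under competition P = MC: 171 − 0.5Q = 6 + 2Q ⇒ Q = 66, P = 138.
PS = P·Q − VC(Q) = 138·66 − (6·66 + ½·2·66²) = 4356.
Monopoly sets MR = MC: 171 − Q = 6 + 2Q ⇒ Q = 55, P = 171 − 0.5·55 = 143.5.
PS = P·Q − VC(Q) = 143.5·55 − (6·55 + ½·2·55²) = 4537.5.
Change in producer surplus: 4537.5 − 4356 = 181.5.

Producer surplus rises by 181.5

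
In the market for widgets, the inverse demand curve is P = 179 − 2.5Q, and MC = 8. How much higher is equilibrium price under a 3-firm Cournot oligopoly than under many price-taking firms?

P rises by 42.75

Perfect competition: P = MC = 8, so 179 − 2.5Q = 8 and Q = 68.4.
Cournot with 3 identical firms: the symmetric best-response condition is 179 − 10q = 8. Each firm produces q = 17.1, total output Q = 51.3, price P = 50.75.
Change in equilibrium price: 50.75 − 8 = 42.75.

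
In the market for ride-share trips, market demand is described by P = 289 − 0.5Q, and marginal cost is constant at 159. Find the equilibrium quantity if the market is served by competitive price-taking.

Q = 260

Perfect competition: P = MC = 159, so 289 − 0.5Q = 159 and Q = 260.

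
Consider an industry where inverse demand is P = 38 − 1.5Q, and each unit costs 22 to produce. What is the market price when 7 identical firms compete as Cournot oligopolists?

In a 7-firm Cournot equilibrium, symmetry and the first-order condition give q = (38 − 22)/(12) = 4/3. So Q = 28/3 and P = 24.

P = 24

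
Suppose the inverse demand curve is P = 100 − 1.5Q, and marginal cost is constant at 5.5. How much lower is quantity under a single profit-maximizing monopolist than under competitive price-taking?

Q falls by 31.5

Under competition P = MC = 5.5, so Q = (100 − 5.5)/1.5 = 63.
A monopolist chooses Q where MR = MC. MR = 100 − 3Q; setting this equal to 5.5 gives Q = 31.5 and P = 52.75.
Change in quantity: 31.5 − 63 = −31.5.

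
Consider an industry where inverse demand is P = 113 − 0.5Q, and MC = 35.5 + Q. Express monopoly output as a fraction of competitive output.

Q_m/Q_c = 0.75

A monopolist chooses Q where MR = MC. MR = 113 − Q; setting this equal to 35.5 + Q gives Q = 38.75 and P = 93.625.
Under competition P = MC: 113 − 0.5Q = 35.5 + Q ⇒ Q = 155/3, P = 523/6.
Ratio Q_m/Q_c = 38.75/(155/3) = 0.75.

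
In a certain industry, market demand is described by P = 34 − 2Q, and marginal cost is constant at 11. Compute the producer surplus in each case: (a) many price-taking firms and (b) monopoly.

Competition: PS = 0; Monopoly: PS = 66.125

Perfect competition: P = MC = 11, so 34 − 2Q = 11 and Q = 11.5.
PS = (11 − 11)·11.5 = 0.
A monopolist chooses Q where MR = MC. MR = 34 − 4Q; setting this equal to 11 gives Q = 5.75 and P = 22.5.
PS = (22.5 − 11)·5.75 = 66.125.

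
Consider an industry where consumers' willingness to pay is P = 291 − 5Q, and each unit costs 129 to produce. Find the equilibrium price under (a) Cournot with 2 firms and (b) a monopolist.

In a 2-firm Cournot equilibrium, symmetry and the first-order condition give q = (291 − 129)/(15) = 10.8. So Q = 21.6 and P = 183.
A monopolist chooses Q where MR = MC. MR = 291 − 10Q; setting this equal to 129 gives Q = 16.2 and P = 210.

Cournot: P = 183; Monopoly: P = 210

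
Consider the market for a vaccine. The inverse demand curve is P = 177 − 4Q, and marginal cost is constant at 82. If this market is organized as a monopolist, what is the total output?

Monopoly sets MR = MC: 177 − 8Q = 82 ⇒ Q = 11.875, P = 177 − 4·11.875 = 129.5.

Q = 11.875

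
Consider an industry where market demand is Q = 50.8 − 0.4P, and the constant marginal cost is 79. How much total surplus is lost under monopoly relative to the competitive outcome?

DWL = 115.2

Inverting demand: P = 127 − 2.5Q.
Under competition P = MC = 79, so Q = (127 − 79)/2.5 = 19.2.
Monopoly sets MR = MC: 127 − 5Q = 79 ⇒ Q = 9.6, P = 127 − 2.5·9.6 = 103.
DWL is the triangle between Q = 9.6 and Q = 19.2: ½·(19.2 − 9.6)·(103 − 79) = 115.2.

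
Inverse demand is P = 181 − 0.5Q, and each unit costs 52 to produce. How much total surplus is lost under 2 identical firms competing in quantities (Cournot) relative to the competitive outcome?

DWL = 1849

Competitive firms price at marginal cost: P = 52, giving Q = 258.
In a 2-firm Cournot equilibrium, symmetry and the first-order condition give q = (181 − 52)/(1.5) = 86. So Q = 172 and P = 95.
DWL is the triangle between Q = 172 and Q = 258: ½·(258 − 172)·(95 − 52) = 1849.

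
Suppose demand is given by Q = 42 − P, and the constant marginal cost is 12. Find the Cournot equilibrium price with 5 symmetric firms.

P = 17

Inverting demand: P = 42 − Q.
With 5 symmetric Cournot firms, each firm's FOC gives 42 − 6q = 12, so q = 5, Q = 5·5 = 25, and P = 17.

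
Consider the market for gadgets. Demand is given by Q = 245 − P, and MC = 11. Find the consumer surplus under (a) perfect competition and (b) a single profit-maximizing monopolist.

Competition: CS = 27378; Monopoly: CS = 6844.5

Inverting demand: P = 245 − Q.
Competitive firms price at marginal cost: P = 11, giving Q = 234.
CS = ½·(245 − 11)·234 = 27378.
The monopolist equates marginal revenue to marginal cost: 245 − 2Q = 11, so Q = 117. From demand, P = 128.
CS = ½·(245 − 128)·117 = 6844.5.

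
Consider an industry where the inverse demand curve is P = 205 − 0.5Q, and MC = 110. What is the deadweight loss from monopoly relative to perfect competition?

DWL = 2256.25

Perfect competition: P = MC = 110, so 205 − 0.5Q = 110 and Q = 190.
A monopolist chooses Q where MR = MC. MR = 205 − Q; setting this equal to 110 gives Q = 95 and P = 157.5.
DWL is the triangle between Q = 95 and Q = 190: ½·(190 − 95)·(157.5 − 110) = 2256.25.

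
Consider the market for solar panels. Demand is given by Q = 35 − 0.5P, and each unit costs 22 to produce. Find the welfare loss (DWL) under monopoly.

DWL = 144

Inverting demand: P = 70 − 2Q.
Competitive firms price at marginal cost: P = 22, giving Q = 24.
A monopolist chooses Q where MR = MC. MR = 70 − 4Q; setting this equal to 22 gives Q = 12 and P = 46.
DWL is the triangle between Q = 12 and Q = 24: ½·(24 − 12)·(46 − 22) = 144.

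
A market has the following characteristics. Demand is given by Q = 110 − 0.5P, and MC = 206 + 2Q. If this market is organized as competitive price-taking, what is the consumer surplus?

CS = 12.25

Inverting demand: P = 220 − 2Q.
Under competition P = MC: 220 − 2Q = 206 + 2Q ⇒ Q = 3.5, P = 213.
CS = ½·(220 − 213)·3.5 = 12.25.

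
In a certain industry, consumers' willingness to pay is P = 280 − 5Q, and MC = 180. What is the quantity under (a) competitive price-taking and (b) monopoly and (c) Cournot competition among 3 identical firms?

Competition: Q = 20; Monopoly: Q = 10; Cournot: Q = 15

Under competition P = MC = 180, so Q = (280 − 180)/5 = 20.
A monopolist chooses Q where MR = MC. MR = 280 − 10Q; setting this equal to 180 gives Q = 10 and P = 230.
In a 3-firm Cournot equilibrium, symmetry and the first-order condition give q = (280 − 180)/(20) = 5. So Q = 15 and P = 205.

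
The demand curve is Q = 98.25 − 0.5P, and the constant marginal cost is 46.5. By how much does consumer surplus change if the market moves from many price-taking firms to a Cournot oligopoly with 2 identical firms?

Inverting demand: P = 196.5 − 2Q.
Perfect competition: P = MC = 46.5, so 196.5 − 2Q = 46.5 and Q = 75.
CS = ½·(196.5 − 46.5)·75 = 5625.
With 2 symmetric Cournot firms, each firm's FOC gives 196.5 − 6q = 46.5, so q = 25, Q = 2·25 = 50, and P = 96.5.
CS = ½·(196.5 − 96.5)·50 = 2500.
Change in consumer surplus: 2500 − 5625 = −3125.

CS falls by 3125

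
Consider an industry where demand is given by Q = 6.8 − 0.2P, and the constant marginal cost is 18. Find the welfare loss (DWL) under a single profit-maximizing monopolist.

Inverting demand: P = 34 − 5Q.
Perfect competition: P = MC = 18, so 34 − 5Q = 18 and Q = 3.2.
The monopolist equates marginal revenue to marginal cost: 34 − 10Q = 18, so Q = 1.6. From demand, P = 26.
DWL is the triangle between Q = 1.6 and Q = 3.2: ½·(3.2 − 1.6)·(26 − 18) = 6.4.

DWL = 6.4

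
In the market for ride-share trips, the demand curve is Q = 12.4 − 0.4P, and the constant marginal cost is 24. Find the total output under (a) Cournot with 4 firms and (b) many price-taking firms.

Cournot: Q = 2.24; Competition: Q = 2.8

Inverting demand: P = 31 − 2.5Q.
Cournot with 4 identical firms: the symmetric best-response condition is 31 − 12.5q = 24. Each firm produces q = 0.56, total output Q = 2.24, price P = 25.4.
Competitive firms price at marginal cost: P = 24, giving Q = 2.8.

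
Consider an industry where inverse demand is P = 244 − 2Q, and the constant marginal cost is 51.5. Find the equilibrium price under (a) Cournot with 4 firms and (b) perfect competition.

Cournot with 4 identical firms: the symmetric best-response condition is 244 − 10q = 51.5. Each firm produces q = 19.25, total output Q = 77, price P = 90.
Competitive firms price at marginal cost: P = 51.5, giving Q = 96.25.

Cournot: P = 90; Competition: P = 51.5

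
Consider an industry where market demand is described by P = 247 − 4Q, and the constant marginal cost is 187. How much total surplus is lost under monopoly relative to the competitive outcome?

Under competition P = MC = 187, so Q = (247 − 187)/4 = 15.
A monopolist chooses Q where MR = MC. MR = 247 − 8Q; setting this equal to 187 gives Q = 7.5 and P = 217.
DWL is the triangle between Q = 7.5 and Q = 15: ½·(15 − 7.5)·(217 − 187) = 112.5.

DWL = 112.5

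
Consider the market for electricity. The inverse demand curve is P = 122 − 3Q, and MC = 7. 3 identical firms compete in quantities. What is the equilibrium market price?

P = 35.75

Cournot with 3 identical firms: the symmetric best-response condition is 122 − 12q = 7. Each firm produces q = 115/12, total output Q = 28.75, price P = 35.75.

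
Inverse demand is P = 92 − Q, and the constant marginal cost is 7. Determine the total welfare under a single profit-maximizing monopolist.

TS = 2709.375

Monopoly sets MR = MC: 92 − 2Q = 7 ⇒ Q = 42.5, P = 92 − 42.5 = 49.5.
CS = ½·(92 − 49.5)·42.5 = 903.125; PS = (49.5 − 7)·42.5 = 1806.25; TS = 2709.375.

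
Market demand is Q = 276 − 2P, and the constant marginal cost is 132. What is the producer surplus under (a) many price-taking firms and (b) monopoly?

Inverting demand: P = 138 − 0.5Q.
Competitive firms price at marginal cost: P = 132, giving Q = 12.
PS = (132 − 132)·12 = 0.
Monopoly sets MR = MC: 138 − Q = 132 ⇒ Q = 6, P = 138 − 0.5·6 = 135.
PS = (135 − 132)·6 = 18.

Competition: PS = 0; Monopoly: PS = 18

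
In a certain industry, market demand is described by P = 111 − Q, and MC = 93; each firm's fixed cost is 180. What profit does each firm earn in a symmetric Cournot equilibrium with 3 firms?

Cournot with 3 identical firms: the symmetric best-response condition is 111 − 4q = 93. Each firm produces q = 4.5, total output Q = 13.5, price P = 97.5.
Each firm's profit = (97.5 − 93)·4.5 − 180 = −159.75.

π_i = −159.75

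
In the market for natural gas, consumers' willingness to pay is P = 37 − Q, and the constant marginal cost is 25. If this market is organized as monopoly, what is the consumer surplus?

CS = 18

Monopoly sets MR = MC: 37 − 2Q = 25 ⇒ Q = 6, P = 37 − 6 = 31.
CS = ½·(37 − 31)·6 = 18.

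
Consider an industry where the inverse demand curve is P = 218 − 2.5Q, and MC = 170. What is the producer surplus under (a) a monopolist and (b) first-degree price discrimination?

Monopoly: PS = 230.4; Perfect PD: PS = 460.8

A monopolist chooses Q where MR = MC. MR = 218 − 5Q; setting this equal to 170 gives Q = 9.6 and P = 194.
PS = (194 − 170)·9.6 = 230.4.
A perfectly discriminating monopolist sells every unit with P(Q) ≥ MC(Q), so output equals the competitive quantity Q = 19.2. Each buyer pays their reservation price, so CS = 0 and the firm captures all surplus.
PS = ½·(218 − 170)·19.2 = 460.8.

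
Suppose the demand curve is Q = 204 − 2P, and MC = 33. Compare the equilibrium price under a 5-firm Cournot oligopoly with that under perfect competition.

Inverting demand: P = 102 − 0.5Q.
With 5 symmetric Cournot firms, each firm's FOC gives 102 − 3q = 33, so q = 23, Q = 5·23 = 115, and P = 44.5.
Competitive firms price at marginal cost: P = 33, giving Q = 138.

Cournot: P = 44.5; Competition: P = 33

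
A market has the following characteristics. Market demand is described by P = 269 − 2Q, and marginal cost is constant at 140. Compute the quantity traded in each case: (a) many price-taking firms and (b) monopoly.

Under competition P = MC = 140, so Q = (269 − 140)/2 = 64.5.
Monopoly sets MR = MC: 269 − 4Q = 140 ⇒ Q = 32.25, P = 269 − 2·32.25 = 204.5.

Competition: Q = 64.5; Monopoly: Q = 32.25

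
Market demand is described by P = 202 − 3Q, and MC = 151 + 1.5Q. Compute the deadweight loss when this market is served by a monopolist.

Under competition P = MC: 202 − 3Q = 151 + 1.5Q ⇒ Q = 34/3, P = 168.
A monopolist chooses Q where MR = MC. MR = 202 − 6Q; setting this equal to 151 + 1.5Q gives Q = 6.8 and P = 181.6.
CS = ½·(202 − 168)·34/3 = 578/3; PS = (168·34/3 − 151·34/3 − ½·1.5·(34/3)²) = 289/3; TS = 289.
CS = ½·(202 − 181.6)·6.8 = 69.36; PS = (181.6·6.8 − 151·6.8 − ½·1.5·6.8²) = 173.4; TS = 242.76.
DWL = 289 − 242.76 = 46.24.

DWL = 46.24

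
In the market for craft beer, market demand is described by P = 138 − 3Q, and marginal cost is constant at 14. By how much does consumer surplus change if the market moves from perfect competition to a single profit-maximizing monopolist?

CS falls by 1922

Perfect competition: P = MC = 14, so 138 − 3Q = 14 and Q = 124/3.
CS = ½·(138 − 14)·124/3 = 7688/3.
The monopolist equates marginal revenue to marginal cost: 138 − 6Q = 14, so Q = 62/3. From demand, P = 76.
CS = ½·(138 − 76)·62/3 = 1922/3.
Change in consumer surplus: 1922/3 − 7688/3 = −1922.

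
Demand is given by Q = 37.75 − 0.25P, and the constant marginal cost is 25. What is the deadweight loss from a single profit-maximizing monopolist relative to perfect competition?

DWL = 496.125

Inverting demand: P = 151 − 4Q.
Competitive firms price at marginal cost: P = 25, giving Q = 31.5.
A monopolist chooses Q where MR = MC. MR = 151 − 8Q; setting this equal to 25 gives Q = 15.75 and P = 88.
DWL is the triangle between Q = 15.75 and Q = 31.5: ½·(31.5 − 15.75)·(88 − 25) = 496.125.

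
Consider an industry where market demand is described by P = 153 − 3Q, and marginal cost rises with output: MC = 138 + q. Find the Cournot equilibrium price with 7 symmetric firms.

With 7 symmetric Cournot firms, each firm's FOC gives 153 − 24q = 138 + q, so q = 0.6, Q = 7·0.6 = 4.2, and P = 140.4.

P = 140.4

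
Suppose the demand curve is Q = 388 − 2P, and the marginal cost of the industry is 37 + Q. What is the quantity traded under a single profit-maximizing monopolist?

Q = 78.5

Inverting demand: P = 194 − 0.5Q.
The monopolist equates marginal revenue to marginal cost: 194 − Q = 37 + Q, so Q = 78.5. From demand, P = 154.75.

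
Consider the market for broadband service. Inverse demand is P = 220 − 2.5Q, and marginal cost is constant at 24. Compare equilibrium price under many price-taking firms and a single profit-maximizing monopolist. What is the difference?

Perfect competition: P = MC = 24, so 220 − 2.5Q = 24 and Q = 78.4.
Monopoly sets MR = MC: 220 − 5Q = 24 ⇒ Q = 39.2, P = 220 − 2.5·39.2 = 122.
Change in equilibrium price: 122 − 24 = 98.

Equilibrium price rises by 98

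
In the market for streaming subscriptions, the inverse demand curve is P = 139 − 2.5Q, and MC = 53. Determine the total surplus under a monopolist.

TS = 1109.4

The monopolist equates marginal revenue to marginal cost: 139 − 5Q = 53, so Q = 17.2. From demand, P = 96.
CS = ½·(139 − 96)·17.2 = 369.8; PS = (96 − 53)·17.2 = 739.6; TS = 1109.4.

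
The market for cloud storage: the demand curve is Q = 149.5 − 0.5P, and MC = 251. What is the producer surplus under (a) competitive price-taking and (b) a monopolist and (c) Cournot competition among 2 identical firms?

Inverting demand: P = 299 − 2Q.
Competitive firms price at marginal cost: P = 251, giving Q = 24.
PS = (251 − 251)·24 = 0.
The monopolist equates marginal revenue to marginal cost: 299 − 4Q = 251, so Q = 12. From demand, P = 275.
PS = (275 − 251)·12 = 288.
Cournot with 2 identical firms: the symmetric best-response condition is 299 − 6q = 251. Each firm produces q = 8, total output Q = 16, price P = 267.
PS = (267 − 251)·16 = 256.

Competition: PS = 0; Monopoly: PS = 288; Cournot: PS = 256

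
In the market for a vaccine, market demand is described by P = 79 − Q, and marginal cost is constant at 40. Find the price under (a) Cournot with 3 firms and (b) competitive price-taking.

With 3 symmetric Cournot firms, each firm's FOC gives 79 − 4q = 40, so q = 9.75, Q = 3·9.75 = 29.25, and P = 49.75.
Under competition P = MC = 40, so Q = (79 − 40)/1 = 39.

Cournot: P = 49.75; Competition: P = 40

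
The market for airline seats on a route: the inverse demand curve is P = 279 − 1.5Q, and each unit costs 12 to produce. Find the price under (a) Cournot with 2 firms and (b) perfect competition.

With 2 symmetric Cournot firms, each firm's FOC gives 279 − 4.5q = 12, so q = 178/3, Q = 2·178/3 = 356/3, and P = 101.
Competitive firms price at marginal cost: P = 12, giving Q = 178.

Cournot: P = 101; Competition: P = 12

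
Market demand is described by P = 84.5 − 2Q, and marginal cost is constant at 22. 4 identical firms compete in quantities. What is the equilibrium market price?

Cournot with 4 identical firms: the symmetric best-response condition is 84.5 − 10q = 22. Each firm produces q = 6.25, total output Q = 25, price P = 34.5.

P = 34.5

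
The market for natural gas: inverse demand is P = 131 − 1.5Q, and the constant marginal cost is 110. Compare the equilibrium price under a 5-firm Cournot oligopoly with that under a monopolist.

Cournot: P = 113.5; Monopoly: P = 120.5

In a 5-firm Cournot equilibrium, symmetry and the first-order condition give q = (131 − 110)/(9) = 7/3. So Q = 35/3 and P = 113.5.
The monopolist equates marginal revenue to marginal cost: 131 − 3Q = 110, so Q = 7. From demand, P = 120.5.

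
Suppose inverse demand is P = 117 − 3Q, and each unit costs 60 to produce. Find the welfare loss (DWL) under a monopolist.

Under competition P = MC = 60, so Q = (117 − 60)/3 = 19.
Monopoly sets MR = MC: 117 − 6Q = 60 ⇒ Q = 9.5, P = 117 − 3·9.5 = 88.5.
DWL is the triangle between Q = 9.5 and Q = 19: ½·(19 − 9.5)·(88.5 − 60) = 135.375.

DWL = 135.375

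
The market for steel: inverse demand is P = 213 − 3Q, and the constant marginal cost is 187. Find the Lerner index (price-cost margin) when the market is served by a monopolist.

Lerner index = 0.065

The monopolist equates marginal revenue to marginal cost: 213 − 6Q = 187, so Q = 13/3. From demand, P = 200.
Lerner index = (P − MC)/P = (200 − 187)/200 = 0.065.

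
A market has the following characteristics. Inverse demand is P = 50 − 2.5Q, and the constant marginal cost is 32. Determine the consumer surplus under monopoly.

CS = 16.2

A monopolist chooses Q where MR = MC. MR = 50 − 5Q; setting this equal to 32 gives Q = 3.6 and P = 41.
CS = ½·(50 − 41)·3.6 = 16.2.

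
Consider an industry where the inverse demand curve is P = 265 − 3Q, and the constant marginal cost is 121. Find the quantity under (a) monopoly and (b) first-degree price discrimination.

Monopoly: Q = 24; Perfect PD: Q = 48

The monopolist equates marginal revenue to marginal cost: 265 − 6Q = 121, so Q = 24. From demand, P = 193.
Under first-degree price discrimination the firm charges each unit its demand price and produces up to where P = MC, i.e. Q = 48. Consumer surplus is zero; producer surplus equals total surplus.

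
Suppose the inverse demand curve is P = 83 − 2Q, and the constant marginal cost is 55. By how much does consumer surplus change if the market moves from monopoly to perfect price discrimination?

The monopolist equates marginal revenue to marginal cost: 83 − 4Q = 55, so Q = 7. From demand, P = 69.
CS = ½·(83 − 69)·7 = 49.
With perfect price discrimination, output is the efficient level Q = 14 (where demand meets MC), but every buyer pays their willingness to pay: CS = 0 and PS = total surplus.
CS = 0.
Change in consumer surplus: 0 − 49 = −49.

CS falls by 49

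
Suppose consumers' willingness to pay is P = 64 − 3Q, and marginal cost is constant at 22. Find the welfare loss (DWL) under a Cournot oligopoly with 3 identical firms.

Perfect competition: P = MC = 22, so 64 − 3Q = 22 and Q = 14.
Cournot with 3 identical firms: the symmetric best-response condition is 64 − 12q = 22. Each firm produces q = 3.5, total output Q = 10.5, price P = 32.5.
DWL is the triangle between Q = 10.5 and Q = 14: ½·(14 − 10.5)·(32.5 − 22) = 18.375.

DWL = 18.375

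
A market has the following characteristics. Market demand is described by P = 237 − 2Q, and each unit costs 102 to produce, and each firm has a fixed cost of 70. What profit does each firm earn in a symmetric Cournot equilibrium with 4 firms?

π_i = 294.5

In a 4-firm Cournot equilibrium, symmetry and the first-order condition give q = (237 − 102)/(10) = 13.5. So Q = 54 and P = 129.
Each firm's profit = (129 − 102)·13.5 − 70 = 294.5.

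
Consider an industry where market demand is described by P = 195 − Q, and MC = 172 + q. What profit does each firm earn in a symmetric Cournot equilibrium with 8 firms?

π_i = 7.935

Cournot with 8 identical firms: the symmetric best-response condition is 195 − 9q = 172 + q. Each firm produces q = 2.3, total output Q = 18.4, price P = 176.6.
Each firm's profit = 176.6·2.3 − (172·2.3 + ½·1·2.3²) = 7.935.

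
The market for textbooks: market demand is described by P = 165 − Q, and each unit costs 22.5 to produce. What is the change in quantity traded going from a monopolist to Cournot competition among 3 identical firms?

The monopolist equates marginal revenue to marginal cost: 165 − 2Q = 22.5, so Q = 71.25. From demand, P = 93.75.
With 3 symmetric Cournot firms, each firm's FOC gives 165 − 4q = 22.5, so q = 35.625, Q = 3·35.625 = 106.875, and P = 58.125.
Change in quantity traded: 106.875 − 71.25 = 35.625.

Quantity traded rises by 35.625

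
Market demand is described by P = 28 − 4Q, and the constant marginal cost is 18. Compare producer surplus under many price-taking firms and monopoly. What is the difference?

Producer surplus rises by 6.25

Competitive firms price at marginal cost: P = 18, giving Q = 2.5.
PS = (18 − 18)·2.5 = 0.
The monopolist equates marginal revenue to marginal cost: 28 − 8Q = 18, so Q = 1.25. From demand, P = 23.
PS = (23 − 18)·1.25 = 6.25.
Change in producer surplus: 6.25 − 0 = 6.25.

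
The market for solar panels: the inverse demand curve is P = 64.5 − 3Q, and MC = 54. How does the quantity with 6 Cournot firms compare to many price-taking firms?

Cournot: Q = 3; Competition: Q = 3.5

With 6 symmetric Cournot firms, each firm's FOC gives 64.5 − 21q = 54, so q = 0.5, Q = 6·0.5 = 3, and P = 55.5.
Competitive firms price at marginal cost: P = 54, giving Q = 3.5.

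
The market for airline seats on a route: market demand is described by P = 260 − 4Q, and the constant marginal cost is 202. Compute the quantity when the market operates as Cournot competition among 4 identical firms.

Cournot with 4 identical firms: the symmetric best-response condition is 260 − 20q = 202. Each firm produces q = 2.9, total output Q = 11.6, price P = 213.6.

Q = 11.6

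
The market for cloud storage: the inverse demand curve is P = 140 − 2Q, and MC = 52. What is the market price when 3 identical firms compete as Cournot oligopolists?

With 3 symmetric Cournot firms, each firm's FOC gives 140 − 8q = 52, so q = 11, Q = 3·11 = 33, and P = 74.

P = 74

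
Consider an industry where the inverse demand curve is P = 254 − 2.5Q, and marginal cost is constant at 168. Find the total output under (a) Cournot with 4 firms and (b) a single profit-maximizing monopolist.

Cournot: Q = 27.52; Monopoly: Q = 17.2

With 4 symmetric Cournot firms, each firm's FOC gives 254 − 12.5q = 168, so q = 6.88, Q = 4·6.88 = 27.52, and P = 185.2.
A monopolist chooses Q where MR = MC. MR = 254 − 5Q; setting this equal to 168 gives Q = 17.2 and P = 211.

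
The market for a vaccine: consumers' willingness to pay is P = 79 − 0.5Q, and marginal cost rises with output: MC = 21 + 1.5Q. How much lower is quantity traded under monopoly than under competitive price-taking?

Competitive equilibrium sets price equal to marginal cost: 79 − 0.5Q = 21 + 1.5Q, so Q = 29 and P = 64.5.
The monopolist equates marginal revenue to marginal cost: 79 − Q = 21 + 1.5Q, so Q = 23.2. From demand, P = 67.4.
Change in quantity traded: 23.2 − 29 = −5.8.

Q falls by 5.8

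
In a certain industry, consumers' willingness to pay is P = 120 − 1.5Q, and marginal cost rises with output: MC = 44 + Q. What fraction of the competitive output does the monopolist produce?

Q_m/Q_c = 0.625

The monopolist equates marginal revenue to marginal cost: 120 − 3Q = 44 + Q, so Q = 19. From demand, P = 91.5.
Under competition P = MC: 120 − 1.5Q = 44 + Q ⇒ Q = 30.4, P = 74.4.
Ratio Q_m/Q_c = 19/30.4 = 0.625.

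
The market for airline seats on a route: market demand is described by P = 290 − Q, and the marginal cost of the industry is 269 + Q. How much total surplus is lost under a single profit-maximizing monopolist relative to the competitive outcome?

DWL = 12.25

Competitive equilibrium sets price equal to marginal cost: 290 − Q = 269 + Q, so Q = 10.5 and P = 279.5.
The monopolist equates marginal revenue to marginal cost: 290 − 2Q = 269 + Q, so Q = 7. From demand, P = 283.
CS = ½·(290 − 279.5)·10.5 = 55.125; PS = (279.5·10.5 − 269·10.5 − ½·1·10.5²) = 55.125; TS = 110.25.
CS = ½·(290 − 283)·7 = 24.5; PS = (283·7 − 269·7 − ½·1·7²) = 73.5; TS = 98.
DWL = 110.25 − 98 = 12.25.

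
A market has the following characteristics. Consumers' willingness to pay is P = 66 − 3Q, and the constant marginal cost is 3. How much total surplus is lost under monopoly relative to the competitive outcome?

Perfect competition: P = MC = 3, so 66 − 3Q = 3 and Q = 21.
The monopolist equates marginal revenue to marginal cost: 66 − 6Q = 3, so Q = 10.5. From demand, P = 34.5.
DWL is the triangle between Q = 10.5 and Q = 21: ½·(21 − 10.5)·(34.5 − 3) = 165.375.

DWL = 165.375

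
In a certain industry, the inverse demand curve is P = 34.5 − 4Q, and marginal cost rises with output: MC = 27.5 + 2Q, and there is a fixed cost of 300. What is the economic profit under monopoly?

Profit = −297.55

The monopolist equates marginal revenue to marginal cost: 34.5 − 8Q = 27.5 + 2Q, so Q = 0.7. From demand, P = 31.7.
Profit = 31.7·0.7 − (27.5·0.7 + ½·2·0.7²) − 300 = −297.55.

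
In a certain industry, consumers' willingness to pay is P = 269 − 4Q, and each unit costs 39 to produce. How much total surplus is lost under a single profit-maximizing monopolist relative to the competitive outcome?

DWL = 1653.125

Perfect competition: P = MC = 39, so 269 − 4Q = 39 and Q = 57.5.
Monopoly sets MR = MC: 269 − 8Q = 39 ⇒ Q = 28.75, P = 269 − 4·28.75 = 154.
DWL is the triangle between Q = 28.75 and Q = 57.5: ½·(57.5 − 28.75)·(154 − 39) = 1653.125.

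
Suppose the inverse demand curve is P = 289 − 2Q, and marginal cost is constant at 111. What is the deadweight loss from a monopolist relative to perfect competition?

Competitive firms price at marginal cost: P = 111, giving Q = 89.
A monopolist chooses Q where MR = MC. MR = 289 − 4Q; setting this equal to 111 gives Q = 44.5 and P = 200.
DWL is the triangle between Q = 44.5 and Q = 89: ½·(89 − 44.5)·(200 − 111) = 1980.25.

DWL = 1980.25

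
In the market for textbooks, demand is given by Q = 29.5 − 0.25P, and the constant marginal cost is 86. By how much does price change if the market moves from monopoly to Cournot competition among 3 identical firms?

Inverting demand: P = 118 − 4Q.
Monopoly sets MR = MC: 118 − 8Q = 86 ⇒ Q = 4, P = 118 − 4·4 = 102.
With 3 symmetric Cournot firms, each firm's FOC gives 118 − 16q = 86, so q = 2, Q = 3·2 = 6, and P = 94.
Change in price: 94 − 102 = −8.

P falls by 8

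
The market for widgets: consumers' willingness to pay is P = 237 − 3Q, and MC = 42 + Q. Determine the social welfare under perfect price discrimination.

TS = 4753.125

With perfect price discrimination, output is the efficient level Q = 48.75 (where demand meets MC), but every buyer pays their willingness to pay: CS = 0 and PS = total surplus.
TS = 4753.125 (equal to competitive TS).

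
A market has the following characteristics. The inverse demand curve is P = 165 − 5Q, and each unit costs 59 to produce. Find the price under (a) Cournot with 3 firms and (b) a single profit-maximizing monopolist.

Cournot: P = 85.5; Monopoly: P = 112

Cournot with 3 identical firms: the symmetric best-response condition is 165 − 20q = 59. Each firm produces q = 5.3, total output Q = 15.9, price P = 85.5.
Monopoly sets MR = MC: 165 − 10Q = 59 ⇒ Q = 10.6, P = 165 − 5·10.6 = 112.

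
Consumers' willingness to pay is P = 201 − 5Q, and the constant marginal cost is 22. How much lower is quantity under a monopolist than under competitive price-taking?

Quantity falls by 17.9

Perfect competition: P = MC = 22, so 201 − 5Q = 22 and Q = 35.8.
Monopoly sets MR = MC: 201 − 10Q = 22 ⇒ Q = 17.9, P = 201 − 5·17.9 = 111.5.
Change in quantity: 17.9 − 35.8 = −17.9.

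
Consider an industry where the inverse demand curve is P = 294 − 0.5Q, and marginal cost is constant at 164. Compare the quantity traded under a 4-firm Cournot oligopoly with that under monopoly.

With 4 symmetric Cournot firms, each firm's FOC gives 294 − 2.5q = 164, so q = 52, Q = 4·52 = 208, and P = 190.
Monopoly sets MR = MC: 294 − Q = 164 ⇒ Q = 130, P = 294 − 0.5·130 = 229.

Cournot: Q = 208; Monopoly: Q = 130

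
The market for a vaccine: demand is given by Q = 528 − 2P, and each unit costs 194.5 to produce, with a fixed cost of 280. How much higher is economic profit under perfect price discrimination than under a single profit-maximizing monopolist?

Economic profit rises by 2415.125

Inverting demand: P = 264 − 0.5Q.
A monopolist chooses Q where MR = MC. MR = 264 − Q; setting this equal to 194.5 gives Q = 69.5 and P = 229.25.
Profit = (229.25 − 194.5)·69.5 − 280 = 2135.125.
With perfect price discrimination, output is the efficient level Q = 139 (where demand meets MC), but every buyer pays their willingness to pay: CS = 0 and PS = total surplus.
PS equals the full surplus area, 4830.25. Profit = 4830.25 − 280 = 4550.25.
Change in economic profit: 4550.25 − 2135.125 = 2415.125.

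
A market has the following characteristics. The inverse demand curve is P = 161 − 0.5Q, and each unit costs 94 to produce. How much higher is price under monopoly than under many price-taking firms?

Competitive firms price at marginal cost: P = 94, giving Q = 134.
The monopolist equates marginal revenue to marginal cost: 161 − Q = 94, so Q = 67. From demand, P = 127.5.
Change in price: 127.5 − 94 = 33.5.

P rises by 33.5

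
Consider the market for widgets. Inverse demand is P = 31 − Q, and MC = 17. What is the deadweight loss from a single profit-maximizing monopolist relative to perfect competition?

Competitive firms price at marginal cost: P = 17, giving Q = 14.
A monopolist chooses Q where MR = MC. MR = 31 − 2Q; setting this equal to 17 gives Q = 7 and P = 24.
DWL is the triangle between Q = 7 and Q = 14: ½·(14 − 7)·(24 − 17) = 24.5.

DWL = 24.5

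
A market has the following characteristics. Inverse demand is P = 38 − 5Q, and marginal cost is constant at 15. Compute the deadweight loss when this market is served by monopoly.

DWL = 13.225

Under competition P = MC = 15, so Q = (38 − 15)/5 = 4.6.
The monopolist equates marginal revenue to marginal cost: 38 − 10Q = 15, so Q = 2.3. From demand, P = 26.5.
DWL is the triangle between Q = 2.3 and Q = 4.6: ½·(4.6 − 2.3)·(26.5 − 15) = 13.225.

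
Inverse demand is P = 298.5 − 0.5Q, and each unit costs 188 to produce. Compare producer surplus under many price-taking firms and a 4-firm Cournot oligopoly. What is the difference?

PS rises by 3907.28

Competitive firms price at marginal cost: P = 188, giving Q = 221.
PS = (188 − 188)·221 = 0.
Cournot with 4 identical firms: the symmetric best-response condition is 298.5 − 2.5q = 188. Each firm produces q = 44.2, total output Q = 176.8, price P = 210.1.
PS = (210.1 − 188)·176.8 = 3907.28.
Change in producer surplus: 3907.28 − 0 = 3907.28.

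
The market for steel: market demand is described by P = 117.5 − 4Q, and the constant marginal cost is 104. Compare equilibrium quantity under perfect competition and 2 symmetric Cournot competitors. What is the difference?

Equilibrium quantity falls by 1.125

Perfect competition: P = MC = 104, so 117.5 − 4Q = 104 and Q = 3.375.
Cournot with 2 identical firms: the symmetric best-response condition is 117.5 − 12q = 104. Each firm produces q = 1.125, total output Q = 2.25, price P = 108.5.
Change in equilibrium quantity: 2.25 − 3.375 = −1.125.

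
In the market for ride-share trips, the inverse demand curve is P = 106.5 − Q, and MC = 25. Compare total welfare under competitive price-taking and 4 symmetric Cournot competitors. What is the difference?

Total welfare falls by 132.845

Perfect competition: P = MC = 25, so 106.5 − Q = 25 and Q = 81.5.
CS = ½·(106.5 − 25)·81.5 = 3321.125; PS = (25 − 25)·81.5 = 0; TS = 3321.125.
With 4 symmetric Cournot firms, each firm's FOC gives 106.5 − 5q = 25, so q = 16.3, Q = 4·16.3 = 65.2, and P = 41.3.
CS = ½·(106.5 − 41.3)·65.2 = 2125.52; PS = (41.3 − 25)·65.2 = 1062.76; TS = 3188.28.
Change in total welfare: 3188.28 − 3321.125 = −132.845.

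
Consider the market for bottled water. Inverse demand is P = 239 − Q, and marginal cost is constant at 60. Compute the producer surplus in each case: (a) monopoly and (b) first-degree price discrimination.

The monopolist equates marginal revenue to marginal cost: 239 − 2Q = 60, so Q = 89.5. From demand, P = 149.5.
PS = (149.5 − 60)·89.5 = 8010.25.
A perfectly discriminating monopolist sells every unit with P(Q) ≥ MC(Q), so output equals the competitive quantity Q = 179. Each buyer pays their reservation price, so CS = 0 and the firm captures all surplus.
PS = ½·(239 − 60)·179 = 16020.5.

Monopoly: PS = 8010.25; Perfect PD: PS = 16020.5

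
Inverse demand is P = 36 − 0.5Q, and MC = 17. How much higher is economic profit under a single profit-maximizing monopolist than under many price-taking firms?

Competitive firms price at marginal cost: P = 17, giving Q = 38.
Profit = (17 − 17)·38 = 0.
The monopolist equates marginal revenue to marginal cost: 36 − Q = 17, so Q = 19. From demand, P = 26.5.
Profit = (26.5 − 17)·19 = 180.5.
Change in economic profit: 180.5 − 0 = 180.5.

Economic profit rises by 180.5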